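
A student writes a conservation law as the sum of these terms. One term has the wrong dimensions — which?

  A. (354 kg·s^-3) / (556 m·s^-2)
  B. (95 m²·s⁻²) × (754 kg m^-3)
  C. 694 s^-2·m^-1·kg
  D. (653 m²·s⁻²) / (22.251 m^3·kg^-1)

A.

Expand each in SI base units:
  A. [kg·s⁻³] / [m·s⁻²] = kg·m⁻¹·s⁻¹
  B. [m²·s⁻²] · [kg·m⁻³] = kg·m⁻¹·s⁻²
  C. kg·m⁻¹·s⁻²
  D. [m²·s⁻²] / [kg⁻¹·m³] = kg·m⁻¹·s⁻²
All reduce to kg·m⁻¹·s⁻² except A., which is kg·m⁻¹·s⁻¹.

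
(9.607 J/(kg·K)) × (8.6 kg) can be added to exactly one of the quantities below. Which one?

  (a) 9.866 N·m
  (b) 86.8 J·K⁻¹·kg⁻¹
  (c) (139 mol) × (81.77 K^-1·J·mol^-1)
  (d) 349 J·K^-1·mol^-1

(c)

Reference: [m²·s⁻²·K⁻¹] · [kg] = kg·m²·s⁻²·K⁻¹.
Each option:
  (a) N·m = kg·m·s⁻²·m = kg·m²·s⁻²
  (b) J·kg⁻¹·K⁻¹ = N·m·kg⁻¹·K⁻¹ = m²·s⁻²·K⁻¹
  (c) [mol] · [kg·m²·s⁻²·K⁻¹·mol⁻¹] = kg·m²·s⁻²·K⁻¹  ← same
  (d) J·mol⁻¹·K⁻¹ = N·m·mol⁻¹·K⁻¹ = kg·m²·s⁻²·K⁻¹·mol⁻¹
Only (c) matches kg·m²·s⁻²·K⁻¹.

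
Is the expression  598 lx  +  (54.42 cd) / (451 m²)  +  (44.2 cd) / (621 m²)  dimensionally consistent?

Yes

In SI base units:
  598 lx:  lx = lm·m⁻² = m⁻²·cd
  (54.42 cd) / (451 m²):  [cd] / [m²] = m⁻²·cd
  (44.2 cd) / (621 m²):  [cd] / [m²] = m⁻²·cd
Every term reduces to m⁻²·cd.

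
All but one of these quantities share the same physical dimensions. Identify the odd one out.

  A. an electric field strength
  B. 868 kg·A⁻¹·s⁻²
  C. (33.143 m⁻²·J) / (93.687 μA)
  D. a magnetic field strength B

A.

Dimensions:
  A. [electric field strength] = kg·m·s⁻³·A⁻¹
  B. kg·s⁻²·A⁻¹
  C. [kg·s⁻²] / [A] = kg·s⁻²·A⁻¹
  D. [magnetic field strength B] = kg·s⁻²·A⁻¹
All reduce to kg·s⁻²·A⁻¹ except A., which is kg·m·s⁻³·A⁻¹.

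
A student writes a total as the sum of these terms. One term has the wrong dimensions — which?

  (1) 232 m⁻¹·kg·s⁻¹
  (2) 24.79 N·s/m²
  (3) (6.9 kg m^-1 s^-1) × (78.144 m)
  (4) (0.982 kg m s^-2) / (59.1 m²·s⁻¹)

Reduce each to base SI dimensions:
  (1) kg·m⁻¹·s⁻¹
  (2) N·s·m⁻² = kg·m·s⁻²·s·m⁻² = kg·m⁻¹·s⁻¹
  (3) [kg·m⁻¹·s⁻¹] · [m] = kg·s⁻¹
  (4) [kg·m·s⁻²] / [m²·s⁻¹] = kg·m⁻¹·s⁻¹
All reduce to kg·m⁻¹·s⁻¹ except (3), which is kg·s⁻¹.

(3)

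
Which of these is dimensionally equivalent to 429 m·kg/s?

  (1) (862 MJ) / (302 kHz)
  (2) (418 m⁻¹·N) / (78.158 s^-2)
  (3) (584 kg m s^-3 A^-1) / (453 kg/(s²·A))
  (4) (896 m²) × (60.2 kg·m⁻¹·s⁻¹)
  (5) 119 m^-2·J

Reference: kg·m·s⁻¹.
Each option:
  (1) [kg·m²·s⁻²] / [s⁻¹] = kg·m²·s⁻¹
  (2) [kg·s⁻²] / [s⁻²] = kg
  (3) [kg·m·s⁻³·A⁻¹] / [kg·s⁻²·A⁻¹] = m·s⁻¹
  (4) [m²] · [kg·m⁻¹·s⁻¹] = kg·m·s⁻¹  ← same
  (5) J·m⁻² = N·m·m⁻² = kg·s⁻²
Only (4) matches kg·m·s⁻¹.

(4)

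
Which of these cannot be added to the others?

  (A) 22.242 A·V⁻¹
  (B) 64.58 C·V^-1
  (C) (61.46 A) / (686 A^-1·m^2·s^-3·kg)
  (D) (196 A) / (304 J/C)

In SI base units:
  (A) A·V⁻¹ = A·(J·C⁻¹)⁻¹ = kg⁻¹·m⁻²·s³·A²
  (B) C·V⁻¹ = s·A·(J·C⁻¹)⁻¹ = kg⁻¹·m⁻²·s⁴·A²
  (C) [A] / [kg·m²·s⁻³·A⁻¹] = kg⁻¹·m⁻²·s³·A²
  (D) [A] / [kg·m²·s⁻³·A⁻¹] = kg⁻¹·m⁻²·s³·A²
All reduce to kg⁻¹·m⁻²·s³·A² except (B), which is kg⁻¹·m⁻²·s⁴·A².

(B)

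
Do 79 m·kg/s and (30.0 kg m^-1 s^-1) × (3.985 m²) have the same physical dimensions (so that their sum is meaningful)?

Yes

Dimensions:
  79 m·kg/s:  kg·m·s⁻¹
  (30.0 kg m^-1 s^-1) × (3.985 m²):  [kg·m⁻¹·s⁻¹] · [m²] = kg·m·s⁻¹
Both are kg·m·s⁻¹, so they have the same dimensions and can be added.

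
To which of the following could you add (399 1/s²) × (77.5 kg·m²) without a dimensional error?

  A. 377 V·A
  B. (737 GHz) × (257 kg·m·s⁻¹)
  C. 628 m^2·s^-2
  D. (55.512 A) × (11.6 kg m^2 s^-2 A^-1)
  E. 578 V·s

D.

Reference: [s⁻²] · [kg·m²] = kg·m²·s⁻².
Each option:
  A. V·A = J·C⁻¹·A = kg·m²·s⁻³
  B. [s⁻¹] · [kg·m·s⁻¹] = kg·m·s⁻²
  C. m²·s⁻²
  D. [A] · [kg·m²·s⁻²·A⁻¹] = kg·m²·s⁻²  ← same
  E. V·s = J·C⁻¹·s = kg·m²·s⁻²·A⁻¹
Only D. matches kg·m²·s⁻².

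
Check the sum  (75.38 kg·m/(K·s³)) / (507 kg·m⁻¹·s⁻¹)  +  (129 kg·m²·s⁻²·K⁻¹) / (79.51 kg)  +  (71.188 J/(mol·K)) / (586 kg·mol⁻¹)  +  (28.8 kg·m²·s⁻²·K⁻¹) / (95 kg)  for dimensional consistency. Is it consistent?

In SI base units:
  (75.38 kg·m/(K·s³)) / (507 kg·m⁻¹·s⁻¹):  [kg·m·s⁻³·K⁻¹] / [kg·m⁻¹·s⁻¹] = m²·s⁻²·K⁻¹
  (129 kg·m²·s⁻²·K⁻¹) / (79.51 kg):  [kg·m²·s⁻²·K⁻¹] / [kg] = m²·s⁻²·K⁻¹
  (71.188 J/(mol·K)) / (586 kg·mol⁻¹):  [kg·m²·s⁻²·K⁻¹·mol⁻¹] / [kg·mol⁻¹] = m²·s⁻²·K⁻¹
  (28.8 kg·m²·s⁻²·K⁻¹) / (95 kg):  [kg·m²·s⁻²·K⁻¹] / [kg] = m²·s⁻²·K⁻¹
Every term reduces to m²·s⁻²·K⁻¹.

Yes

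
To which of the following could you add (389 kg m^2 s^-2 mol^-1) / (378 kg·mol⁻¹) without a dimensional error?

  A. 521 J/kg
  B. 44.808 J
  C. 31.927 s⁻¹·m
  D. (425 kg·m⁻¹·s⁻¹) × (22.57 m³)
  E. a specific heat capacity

Reference: [kg·m²·s⁻²·mol⁻¹] / [kg·mol⁻¹] = m²·s⁻².
Each option:
  A. J·kg⁻¹ = N·m·kg⁻¹ = m²·s⁻²  ← same
  B. J = N·m = kg·m²·s⁻²
  C. m·s⁻¹
  D. [kg·m⁻¹·s⁻¹] · [m³] = kg·m²·s⁻¹
  E. [specific heat capacity] = m²·s⁻²·K⁻¹
Only A. matches m²·s⁻².

A.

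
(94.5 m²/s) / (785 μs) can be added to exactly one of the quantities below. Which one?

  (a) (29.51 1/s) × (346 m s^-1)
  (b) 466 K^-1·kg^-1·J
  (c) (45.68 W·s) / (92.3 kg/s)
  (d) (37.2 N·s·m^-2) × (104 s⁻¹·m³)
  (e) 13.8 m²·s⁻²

Reference: [m²·s⁻¹] / [s] = m²·s⁻².
Each option:
  (a) [s⁻¹] · [m·s⁻¹] = m·s⁻²
  (b) J·kg⁻¹·K⁻¹ = N·m·kg⁻¹·K⁻¹ = m²·s⁻²·K⁻¹
  (c) [kg·m²·s⁻²] / [kg·s⁻¹] = m²·s⁻¹
  (d) [kg·m⁻¹·s⁻¹] · [m³·s⁻¹] = kg·m²·s⁻²
  (e) m²·s⁻²  ← same
Only (e) matches m²·s⁻².

(e)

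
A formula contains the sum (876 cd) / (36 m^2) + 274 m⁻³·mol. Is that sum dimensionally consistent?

In SI base units:
  (876 cd) / (36 m^2):  [cd] / [m²] = m⁻²·cd
  274 m⁻³·mol:  m⁻³·mol
m⁻²·cd ≠ m⁻³·mol, so they cannot be added.

No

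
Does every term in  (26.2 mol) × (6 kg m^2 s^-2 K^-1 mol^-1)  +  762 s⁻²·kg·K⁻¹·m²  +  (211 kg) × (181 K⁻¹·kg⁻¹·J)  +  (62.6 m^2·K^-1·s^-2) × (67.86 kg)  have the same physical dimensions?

Yes

In SI base units:
  (26.2 mol) × (6 kg m^2 s^-2 K^-1 mol^-1):  [mol] · [kg·m²·s⁻²·K⁻¹·mol⁻¹] = kg·m²·s⁻²·K⁻¹
  762 s⁻²·kg·K⁻¹·m²:  kg·m²·s⁻²·K⁻¹
  (211 kg) × (181 K⁻¹·kg⁻¹·J):  [kg] · [m²·s⁻²·K⁻¹] = kg·m²·s⁻²·K⁻¹
  (62.6 m^2·K^-1·s^-2) × (67.86 kg):  [m²·s⁻²·K⁻¹] · [kg] = kg·m²·s⁻²·K⁻¹
Every term reduces to kg·m²·s⁻²·K⁻¹.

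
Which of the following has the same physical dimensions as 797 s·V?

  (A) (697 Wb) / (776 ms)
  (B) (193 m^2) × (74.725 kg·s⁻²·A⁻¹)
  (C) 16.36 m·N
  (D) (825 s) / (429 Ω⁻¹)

Reference: V·s = J·C⁻¹·s = kg·m²·s⁻²·A⁻¹.
Each option:
  (A) [kg·m²·s⁻²·A⁻¹] / [s] = kg·m²·s⁻³·A⁻¹
  (B) [m²] · [kg·s⁻²·A⁻¹] = kg·m²·s⁻²·A⁻¹  ← same
  (C) N·m = kg·m·s⁻²·m = kg·m²·s⁻²
  (D) [s] / [kg⁻¹·m⁻²·s³·A²] = kg·m²·s⁻²·A⁻²
Only (B) matches kg·m²·s⁻²·A⁻¹.

(B)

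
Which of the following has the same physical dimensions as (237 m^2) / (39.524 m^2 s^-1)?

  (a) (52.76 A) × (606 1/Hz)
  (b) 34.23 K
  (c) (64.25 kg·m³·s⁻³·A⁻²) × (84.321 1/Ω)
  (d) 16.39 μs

Reference: [m²] / [m²·s⁻¹] = s.
Each option:
  (a) [A] · [s] = s·A
  (b) K
  (c) [kg·m³·s⁻³·A⁻²] · [kg⁻¹·m⁻²·s³·A²] = m
  (d) s  ← same
Only (d) matches s.

(d)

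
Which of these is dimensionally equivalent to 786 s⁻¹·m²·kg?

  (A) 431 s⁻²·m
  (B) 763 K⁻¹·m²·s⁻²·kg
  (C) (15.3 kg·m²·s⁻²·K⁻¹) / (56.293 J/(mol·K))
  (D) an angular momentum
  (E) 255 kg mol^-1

(D)

Reference: kg·m²·s⁻¹.
Each option:
  (A) m·s⁻²
  (B) kg·m²·s⁻²·K⁻¹
  (C) [kg·m²·s⁻²·K⁻¹] / [kg·m²·s⁻²·K⁻¹·mol⁻¹] = mol
  (D) [angular momentum] = kg·m²·s⁻¹  ← same
  (E) kg·mol⁻¹
Only (D) matches kg·m²·s⁻¹.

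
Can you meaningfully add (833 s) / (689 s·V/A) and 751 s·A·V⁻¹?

Expand each in SI base units:
  (833 s) / (689 s·V/A):  [s] / [kg·m²·s⁻²·A⁻²] = kg⁻¹·m⁻²·s³·A²
  751 s·A·V⁻¹:  A·s·V⁻¹ = A·s·(J·C⁻¹)⁻¹ = kg⁻¹·m⁻²·s⁴·A²
kg⁻¹·m⁻²·s³·A² ≠ kg⁻¹·m⁻²·s⁴·A², so they cannot be added.

No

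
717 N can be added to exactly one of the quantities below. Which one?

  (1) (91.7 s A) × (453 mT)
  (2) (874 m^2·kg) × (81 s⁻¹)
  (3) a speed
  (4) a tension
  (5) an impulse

Reference: N = kg·m·s⁻².
Each option:
  (1) [s·A] · [kg·s⁻²·A⁻¹] = kg·s⁻¹
  (2) [kg·m²] · [s⁻¹] = kg·m²·s⁻¹
  (3) [speed] = m·s⁻¹
  (4) [tension] = kg·m·s⁻²  ← same
  (5) [impulse] = kg·m·s⁻¹
Only (4) matches kg·m·s⁻².

(4)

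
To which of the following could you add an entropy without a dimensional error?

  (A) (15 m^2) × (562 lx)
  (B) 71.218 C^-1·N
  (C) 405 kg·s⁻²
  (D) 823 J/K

(D)

Reference: [entropy] = kg·m²·s⁻²·K⁻¹.
Each option:
  (A) [m²] · [m⁻²·cd] = cd
  (B) N·C⁻¹ = kg·m·s⁻²·(s·A)⁻¹ = kg·m·s⁻³·A⁻¹
  (C) kg·s⁻²
  (D) J·K⁻¹ = N·m·K⁻¹ = kg·m²·s⁻²·K⁻¹  ← same
Only (D) matches kg·m²·s⁻²·K⁻¹.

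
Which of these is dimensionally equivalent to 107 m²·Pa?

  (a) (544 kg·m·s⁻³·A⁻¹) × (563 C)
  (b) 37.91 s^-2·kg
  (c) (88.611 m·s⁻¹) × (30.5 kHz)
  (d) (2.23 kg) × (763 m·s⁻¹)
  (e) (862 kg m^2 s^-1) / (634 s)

(a)

Reference: Pa·m² = N·m⁻²·m² = kg·m·s⁻².
Each option:
  (a) [kg·m·s⁻³·A⁻¹] · [s·A] = kg·m·s⁻²  ← same
  (b) kg·s⁻²
  (c) [m·s⁻¹] · [s⁻¹] = m·s⁻²
  (d) [kg] · [m·s⁻¹] = kg·m·s⁻¹
  (e) [kg·m²·s⁻¹] / [s] = kg·m²·s⁻²
Only (a) matches kg·m·s⁻².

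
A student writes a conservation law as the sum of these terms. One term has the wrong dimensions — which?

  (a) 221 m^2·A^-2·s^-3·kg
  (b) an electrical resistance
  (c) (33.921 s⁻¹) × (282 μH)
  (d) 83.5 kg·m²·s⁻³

(d)

Reduce each to base SI dimensions:
  (a) kg·m²·s⁻³·A⁻²
  (b) [electrical resistance] = kg·m²·s⁻³·A⁻²
  (c) [s⁻¹] · [kg·m²·s⁻²·A⁻²] = kg·m²·s⁻³·A⁻²
  (d) kg·m²·s⁻³
All reduce to kg·m²·s⁻³·A⁻² except (d), which is kg·m²·s⁻³.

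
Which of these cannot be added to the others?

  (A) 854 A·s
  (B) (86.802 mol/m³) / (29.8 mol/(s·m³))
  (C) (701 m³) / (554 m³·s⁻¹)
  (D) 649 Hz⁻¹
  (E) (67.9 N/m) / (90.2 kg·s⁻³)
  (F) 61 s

(A)

In SI base units:
  (A) A·s = s·A
  (B) [m⁻³·mol] / [m⁻³·s⁻¹·mol] = s
  (C) [m³] / [m³·s⁻¹] = s
  (D) Hz⁻¹ = (s⁻¹)⁻¹ = s
  (E) [kg·s⁻²] / [kg·s⁻³] = s
  (F) s
All reduce to s except (A), which is s·A.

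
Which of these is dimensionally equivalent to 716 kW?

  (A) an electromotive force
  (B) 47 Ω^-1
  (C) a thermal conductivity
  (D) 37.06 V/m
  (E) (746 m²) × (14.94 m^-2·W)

Reference: W = J·s⁻¹ = kg·m²·s⁻³.
Each option:
  (A) [electromotive force] = kg·m²·s⁻³·A⁻¹
  (B) Ω⁻¹ = (V·A⁻¹)⁻¹ = kg⁻¹·m⁻²·s³·A²
  (C) [thermal conductivity] = kg·m·s⁻³·K⁻¹
  (D) V·m⁻¹ = J·C⁻¹·m⁻¹ = kg·m·s⁻³·A⁻¹
  (E) [m²] · [kg·s⁻³] = kg·m²·s⁻³  ← same
Only (E) matches kg·m²·s⁻³.

(E)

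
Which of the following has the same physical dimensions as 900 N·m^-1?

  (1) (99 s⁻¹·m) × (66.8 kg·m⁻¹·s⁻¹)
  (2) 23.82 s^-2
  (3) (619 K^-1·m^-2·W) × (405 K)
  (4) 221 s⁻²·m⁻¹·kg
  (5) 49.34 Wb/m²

Reference: N·m⁻¹ = kg·m·s⁻²·m⁻¹ = kg·s⁻².
Each option:
  (1) [m·s⁻¹] · [kg·m⁻¹·s⁻¹] = kg·s⁻²  ← same
  (2) s⁻²
  (3) [kg·s⁻³·K⁻¹] · [K] = kg·s⁻³
  (4) kg·m⁻¹·s⁻²
  (5) Wb·m⁻² = V·s·m⁻² = kg·s⁻²·A⁻¹
Only (1) matches kg·s⁻².

(1)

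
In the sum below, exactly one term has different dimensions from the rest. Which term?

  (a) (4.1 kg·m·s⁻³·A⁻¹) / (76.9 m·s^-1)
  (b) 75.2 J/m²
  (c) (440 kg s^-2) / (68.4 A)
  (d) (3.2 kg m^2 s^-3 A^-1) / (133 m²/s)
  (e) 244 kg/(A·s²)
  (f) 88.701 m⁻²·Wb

In SI base units:
  (a) [kg·m·s⁻³·A⁻¹] / [m·s⁻¹] = kg·s⁻²·A⁻¹
  (b) J·m⁻² = N·m·m⁻² = kg·s⁻²
  (c) [kg·s⁻²] / [A] = kg·s⁻²·A⁻¹
  (d) [kg·m²·s⁻³·A⁻¹] / [m²·s⁻¹] = kg·s⁻²·A⁻¹
  (e) kg·s⁻²·A⁻¹
  (f) Wb·m⁻² = V·s·m⁻² = kg·s⁻²·A⁻¹
All reduce to kg·s⁻²·A⁻¹ except (b), which is kg·s⁻².

(b)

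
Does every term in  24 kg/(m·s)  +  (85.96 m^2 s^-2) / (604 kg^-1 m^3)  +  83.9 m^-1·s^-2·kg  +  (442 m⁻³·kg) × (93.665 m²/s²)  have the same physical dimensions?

No

Dimensions:
  24 kg/(m·s):  kg·m⁻¹·s⁻¹
  (85.96 m^2 s^-2) / (604 kg^-1 m^3):  [m²·s⁻²] / [kg⁻¹·m³] = kg·m⁻¹·s⁻²
  83.9 m^-1·s^-2·kg:  kg·m⁻¹·s⁻²
  (442 m⁻³·kg) × (93.665 m²/s²):  [kg·m⁻³] · [m²·s⁻²] = kg·m⁻¹·s⁻²
The terms do not share a single dimension (kg·m⁻¹·s⁻² vs kg·m⁻¹·s⁻¹).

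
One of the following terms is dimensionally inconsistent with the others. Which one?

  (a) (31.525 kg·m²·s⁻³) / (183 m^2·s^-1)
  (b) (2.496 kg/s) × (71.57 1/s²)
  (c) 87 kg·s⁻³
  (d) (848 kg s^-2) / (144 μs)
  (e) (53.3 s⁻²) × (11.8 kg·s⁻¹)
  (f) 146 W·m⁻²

Work out the base dimensions of each:
  (a) [kg·m²·s⁻³] / [m²·s⁻¹] = kg·s⁻²
  (b) [kg·s⁻¹] · [s⁻²] = kg·s⁻³
  (c) kg·s⁻³
  (d) [kg·s⁻²] / [s] = kg·s⁻³
  (e) [s⁻²] · [kg·s⁻¹] = kg·s⁻³
  (f) W·m⁻² = J·s⁻¹·m⁻² = kg·s⁻³
All reduce to kg·s⁻³ except (a), which is kg·s⁻².

(a)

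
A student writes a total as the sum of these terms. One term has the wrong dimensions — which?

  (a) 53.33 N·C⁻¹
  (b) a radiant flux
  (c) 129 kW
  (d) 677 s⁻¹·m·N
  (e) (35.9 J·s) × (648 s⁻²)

(a)

Dimensions:
  (a) N·C⁻¹ = kg·m·s⁻²·(s·A)⁻¹ = kg·m·s⁻³·A⁻¹
  (b) [radiant flux] = kg·m²·s⁻³
  (c) W = J·s⁻¹ = kg·m²·s⁻³
  (d) N·m·s⁻¹ = kg·m·s⁻²·m·s⁻¹ = kg·m²·s⁻³
  (e) [kg·m²·s⁻¹] · [s⁻²] = kg·m²·s⁻³
All reduce to kg·m²·s⁻³ except (a), which is kg·m·s⁻³·A⁻¹.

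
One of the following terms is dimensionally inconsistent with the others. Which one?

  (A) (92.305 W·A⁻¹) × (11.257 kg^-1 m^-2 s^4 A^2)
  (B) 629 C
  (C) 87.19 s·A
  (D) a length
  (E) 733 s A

(D)

Work out the base dimensions of each:
  (A) [kg·m²·s⁻³·A⁻¹] · [kg⁻¹·m⁻²·s⁴·A²] = s·A
  (B) C = s·A
  (C) A·s = s·A
  (D) [length] = m
  (E) s·A
All reduce to s·A except (D), which is m.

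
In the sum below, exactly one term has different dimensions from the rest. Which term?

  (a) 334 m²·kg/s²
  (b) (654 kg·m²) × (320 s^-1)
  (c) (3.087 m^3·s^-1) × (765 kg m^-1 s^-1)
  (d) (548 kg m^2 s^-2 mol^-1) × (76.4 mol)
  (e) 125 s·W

Dimensions:
  (a) kg·m²·s⁻²
  (b) [kg·m²] · [s⁻¹] = kg·m²·s⁻¹
  (c) [m³·s⁻¹] · [kg·m⁻¹·s⁻¹] = kg·m²·s⁻²
  (d) [kg·m²·s⁻²·mol⁻¹] · [mol] = kg·m²·s⁻²
  (e) W·s = J·s⁻¹·s = kg·m²·s⁻²
All reduce to kg·m²·s⁻² except (b), which is kg·m²·s⁻¹.

(b)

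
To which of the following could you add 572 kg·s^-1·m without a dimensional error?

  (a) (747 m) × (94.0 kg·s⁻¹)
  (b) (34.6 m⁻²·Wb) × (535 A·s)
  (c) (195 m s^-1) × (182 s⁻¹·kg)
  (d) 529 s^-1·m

(a)

Reference: kg·m·s⁻¹.
Each option:
  (a) [m] · [kg·s⁻¹] = kg·m·s⁻¹  ← same
  (b) [kg·s⁻²·A⁻¹] · [s·A] = kg·s⁻¹
  (c) [m·s⁻¹] · [kg·s⁻¹] = kg·m·s⁻²
  (d) m·s⁻¹
Only (a) matches kg·m·s⁻¹.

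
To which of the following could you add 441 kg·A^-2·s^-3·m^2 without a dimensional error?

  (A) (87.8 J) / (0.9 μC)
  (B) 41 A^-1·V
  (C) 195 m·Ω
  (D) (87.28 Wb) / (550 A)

(B)

Reference: kg·m²·s⁻³·A⁻².
Each option:
  (A) [kg·m²·s⁻²] / [s·A] = kg·m²·s⁻³·A⁻¹
  (B) V·A⁻¹ = J·C⁻¹·A⁻¹ = kg·m²·s⁻³·A⁻²  ← same
  (C) Ω·m = V·A⁻¹·m = kg·m³·s⁻³·A⁻²
  (D) [kg·m²·s⁻²·A⁻¹] / [A] = kg·m²·s⁻²·A⁻²
Only (B) matches kg·m²·s⁻³·A⁻².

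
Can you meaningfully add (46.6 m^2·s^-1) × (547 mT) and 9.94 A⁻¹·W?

Expand each in SI base units:
  (46.6 m^2·s^-1) × (547 mT):  [m²·s⁻¹] · [kg·s⁻²·A⁻¹] = kg·m²·s⁻³·A⁻¹
  9.94 A⁻¹·W:  W·A⁻¹ = J·s⁻¹·A⁻¹ = kg·m²·s⁻³·A⁻¹
Both are kg·m²·s⁻³·A⁻¹, so they have the same dimensions and can be added.

Yes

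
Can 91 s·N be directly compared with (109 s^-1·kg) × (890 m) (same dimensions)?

Work out the base dimensions of each:
  91 s·N:  N·s = kg·m·s⁻²·s = kg·m·s⁻¹
  (109 s^-1·kg) × (890 m):  [kg·s⁻¹] · [m] = kg·m·s⁻¹
Both are kg·m·s⁻¹, so they have the same dimensions and can be added.

Yes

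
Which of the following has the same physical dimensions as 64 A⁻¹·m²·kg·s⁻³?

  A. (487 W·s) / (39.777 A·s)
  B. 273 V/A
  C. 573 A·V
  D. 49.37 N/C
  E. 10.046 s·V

A.

Reference: kg·m²·s⁻³·A⁻¹.
Each option:
  A. [kg·m²·s⁻²] / [s·A] = kg·m²·s⁻³·A⁻¹  ← same
  B. V·A⁻¹ = J·C⁻¹·A⁻¹ = kg·m²·s⁻³·A⁻²
  C. V·A = J·C⁻¹·A = kg·m²·s⁻³
  D. N·C⁻¹ = kg·m·s⁻²·(s·A)⁻¹ = kg·m·s⁻³·A⁻¹
  E. V·s = J·C⁻¹·s = kg·m²·s⁻²·A⁻¹
Only A. matches kg·m²·s⁻³·A⁻¹.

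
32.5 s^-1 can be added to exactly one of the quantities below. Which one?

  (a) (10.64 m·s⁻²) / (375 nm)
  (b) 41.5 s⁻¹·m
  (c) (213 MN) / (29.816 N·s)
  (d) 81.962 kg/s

(c)

Reference: s⁻¹.
Each option:
  (a) [m·s⁻²] / [m] = s⁻²
  (b) m·s⁻¹
  (c) [kg·m·s⁻²] / [kg·m·s⁻¹] = s⁻¹  ← same
  (d) kg·s⁻¹
Only (c) matches s⁻¹.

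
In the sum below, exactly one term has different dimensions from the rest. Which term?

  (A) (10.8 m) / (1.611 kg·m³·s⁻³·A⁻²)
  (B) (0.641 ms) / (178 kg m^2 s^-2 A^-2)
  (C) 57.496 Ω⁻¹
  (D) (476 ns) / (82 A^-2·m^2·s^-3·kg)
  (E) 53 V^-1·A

(D)

Work out the base dimensions of each:
  (A) [m] / [kg·m³·s⁻³·A⁻²] = kg⁻¹·m⁻²·s³·A²
  (B) [s] / [kg·m²·s⁻²·A⁻²] = kg⁻¹·m⁻²·s³·A²
  (C) Ω⁻¹ = (V·A⁻¹)⁻¹ = kg⁻¹·m⁻²·s³·A²
  (D) [s] / [kg·m²·s⁻³·A⁻²] = kg⁻¹·m⁻²·s⁴·A²
  (E) A·V⁻¹ = A·(J·C⁻¹)⁻¹ = kg⁻¹·m⁻²·s³·A²
All reduce to kg⁻¹·m⁻²·s³·A² except (D), which is kg⁻¹·m⁻²·s⁴·A².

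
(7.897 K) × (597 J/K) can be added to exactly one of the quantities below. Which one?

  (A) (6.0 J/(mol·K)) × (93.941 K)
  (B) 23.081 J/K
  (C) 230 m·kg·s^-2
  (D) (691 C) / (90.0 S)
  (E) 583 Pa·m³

(E)

Reference: [K] · [kg·m²·s⁻²·K⁻¹] = kg·m²·s⁻².
Each option:
  (A) [kg·m²·s⁻²·K⁻¹·mol⁻¹] · [K] = kg·m²·s⁻²·mol⁻¹
  (B) J·K⁻¹ = N·m·K⁻¹ = kg·m²·s⁻²·K⁻¹
  (C) kg·m·s⁻²
  (D) [s·A] / [kg⁻¹·m⁻²·s³·A²] = kg·m²·s⁻²·A⁻¹
  (E) Pa·m³ = N·m⁻²·m³ = kg·m²·s⁻²  ← same
Only (E) matches kg·m²·s⁻².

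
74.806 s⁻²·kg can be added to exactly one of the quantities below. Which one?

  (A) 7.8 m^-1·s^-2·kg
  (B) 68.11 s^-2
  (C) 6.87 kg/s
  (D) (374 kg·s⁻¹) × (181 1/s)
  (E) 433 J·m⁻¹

Reference: kg·s⁻².
Each option:
  (A) kg·m⁻¹·s⁻²
  (B) s⁻²
  (C) kg·s⁻¹
  (D) [kg·s⁻¹] · [s⁻¹] = kg·s⁻²  ← same
  (E) J·m⁻¹ = N·m·m⁻¹ = kg·m·s⁻²
Only (D) matches kg·s⁻².

(D)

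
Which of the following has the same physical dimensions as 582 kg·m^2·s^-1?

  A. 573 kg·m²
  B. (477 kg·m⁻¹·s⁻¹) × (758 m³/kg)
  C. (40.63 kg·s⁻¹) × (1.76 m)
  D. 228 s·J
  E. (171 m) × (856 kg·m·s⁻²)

Reference: kg·m²·s⁻¹.
Each option:
  A. kg·m²
  B. [kg·m⁻¹·s⁻¹] · [kg⁻¹·m³] = m²·s⁻¹
  C. [kg·s⁻¹] · [m] = kg·m·s⁻¹
  D. J·s = N·m·s = kg·m²·s⁻¹  ← same
  E. [m] · [kg·m·s⁻²] = kg·m²·s⁻²
Only D. matches kg·m²·s⁻¹.

D.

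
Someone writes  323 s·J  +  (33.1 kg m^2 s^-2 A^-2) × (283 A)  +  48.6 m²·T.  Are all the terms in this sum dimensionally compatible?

In SI base units:
  323 s·J:  J·s = N·m·s = kg·m²·s⁻¹
  (33.1 kg m^2 s^-2 A^-2) × (283 A):  [kg·m²·s⁻²·A⁻²] · [A] = kg·m²·s⁻²·A⁻¹
  48.6 m²·T:  T·m² = Wb·m⁻²·m² = kg·m²·s⁻²·A⁻¹
The terms do not share a single dimension (kg·m²·s⁻²·A⁻¹ vs kg·m²·s⁻¹).

No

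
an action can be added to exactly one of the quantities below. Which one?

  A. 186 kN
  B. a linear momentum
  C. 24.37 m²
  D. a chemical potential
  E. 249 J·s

Reference: [action] = kg·m²·s⁻¹.
Each option:
  A. N = kg·m·s⁻²
  B. [linear momentum] = kg·m·s⁻¹
  C. m²
  D. [chemical potential] = kg·m²·s⁻²·mol⁻¹
  E. J·s = N·m·s = kg·m²·s⁻¹  ← same
Only E. matches kg·m²·s⁻¹.

E.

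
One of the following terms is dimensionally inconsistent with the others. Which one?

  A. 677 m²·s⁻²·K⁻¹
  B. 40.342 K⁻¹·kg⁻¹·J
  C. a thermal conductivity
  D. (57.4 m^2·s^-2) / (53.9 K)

C.

Expand each in SI base units:
  A. m²·s⁻²·K⁻¹
  B. J·kg⁻¹·K⁻¹ = N·m·kg⁻¹·K⁻¹ = m²·s⁻²·K⁻¹
  C. [thermal conductivity] = kg·m·s⁻³·K⁻¹
  D. [m²·s⁻²] / [K] = m²·s⁻²·K⁻¹
All reduce to m²·s⁻²·K⁻¹ except C., which is kg·m·s⁻³·K⁻¹.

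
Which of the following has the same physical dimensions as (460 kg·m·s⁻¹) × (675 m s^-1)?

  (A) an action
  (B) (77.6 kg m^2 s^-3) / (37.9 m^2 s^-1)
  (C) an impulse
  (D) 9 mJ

Reference: [kg·m·s⁻¹] · [m·s⁻¹] = kg·m²·s⁻².
Each option:
  (A) [action] = kg·m²·s⁻¹
  (B) [kg·m²·s⁻³] / [m²·s⁻¹] = kg·s⁻²
  (C) [impulse] = kg·m·s⁻¹
  (D) J = N·m = kg·m²·s⁻²  ← same
Only (D) matches kg·m²·s⁻².

(D)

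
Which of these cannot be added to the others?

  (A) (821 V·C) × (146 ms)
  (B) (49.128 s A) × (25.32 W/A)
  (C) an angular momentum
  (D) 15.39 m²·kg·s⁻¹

Expand each in SI base units:
  (A) [kg·m²·s⁻²] · [s] = kg·m²·s⁻¹
  (B) [s·A] · [kg·m²·s⁻³·A⁻¹] = kg·m²·s⁻²
  (C) [angular momentum] = kg·m²·s⁻¹
  (D) kg·m²·s⁻¹
All reduce to kg·m²·s⁻¹ except (B), which is kg·m²·s⁻².

(B)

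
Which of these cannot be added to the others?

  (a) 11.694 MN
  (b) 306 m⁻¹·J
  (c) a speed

Dimensions:
  (a) N = kg·m·s⁻²
  (b) J·m⁻¹ = N·m·m⁻¹ = kg·m·s⁻²
  (c) [speed] = m·s⁻¹
All reduce to kg·m·s⁻² except (c), which is m·s⁻¹.

(c)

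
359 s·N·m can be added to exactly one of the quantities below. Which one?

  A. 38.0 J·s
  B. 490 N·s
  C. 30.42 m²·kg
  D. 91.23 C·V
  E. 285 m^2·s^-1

Reference: N·m·s = kg·m·s⁻²·m·s = kg·m²·s⁻¹.
Each option:
  A. J·s = N·m·s = kg·m²·s⁻¹  ← same
  B. N·s = kg·m·s⁻²·s = kg·m·s⁻¹
  C. kg·m²
  D. C·V = s·A·J·C⁻¹ = kg·m²·s⁻²
  E. m²·s⁻¹
Only A. matches kg·m²·s⁻¹.

A.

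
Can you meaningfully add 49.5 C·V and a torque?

In SI base units:
  49.5 C·V:  C·V = s·A·J·C⁻¹ = kg·m²·s⁻²
  a torque:  [torque] = kg·m²·s⁻²
Both are kg·m²·s⁻², so they have the same dimensions and can be added.

Yes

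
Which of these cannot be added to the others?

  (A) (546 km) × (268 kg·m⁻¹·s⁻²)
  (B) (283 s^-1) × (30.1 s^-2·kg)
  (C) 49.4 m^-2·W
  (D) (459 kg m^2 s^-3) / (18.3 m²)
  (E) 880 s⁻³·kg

(A)

Dimensions:
  (A) [m] · [kg·m⁻¹·s⁻²] = kg·s⁻²
  (B) [s⁻¹] · [kg·s⁻²] = kg·s⁻³
  (C) W·m⁻² = J·s⁻¹·m⁻² = kg·s⁻³
  (D) [kg·m²·s⁻³] / [m²] = kg·s⁻³
  (E) kg·s⁻³
All reduce to kg·s⁻³ except (A), which is kg·s⁻².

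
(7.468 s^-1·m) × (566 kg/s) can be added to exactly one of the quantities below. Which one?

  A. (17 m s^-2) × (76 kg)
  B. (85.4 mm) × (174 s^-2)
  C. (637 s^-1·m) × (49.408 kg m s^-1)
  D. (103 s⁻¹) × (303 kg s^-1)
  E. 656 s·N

A.

Reference: [m·s⁻¹] · [kg·s⁻¹] = kg·m·s⁻².
Each option:
  A. [m·s⁻²] · [kg] = kg·m·s⁻²  ← same
  B. [m] · [s⁻²] = m·s⁻²
  C. [m·s⁻¹] · [kg·m·s⁻¹] = kg·m²·s⁻²
  D. [s⁻¹] · [kg·s⁻¹] = kg·s⁻²
  E. N·s = kg·m·s⁻²·s = kg·m·s⁻¹
Only A. matches kg·m·s⁻².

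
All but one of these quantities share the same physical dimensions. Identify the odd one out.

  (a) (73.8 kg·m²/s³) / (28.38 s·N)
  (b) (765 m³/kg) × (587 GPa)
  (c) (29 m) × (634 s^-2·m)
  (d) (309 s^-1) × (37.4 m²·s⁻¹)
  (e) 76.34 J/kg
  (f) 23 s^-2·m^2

(a)

Reduce each to base SI dimensions:
  (a) [kg·m²·s⁻³] / [kg·m·s⁻¹] = m·s⁻²
  (b) [kg⁻¹·m³] · [kg·m⁻¹·s⁻²] = m²·s⁻²
  (c) [m] · [m·s⁻²] = m²·s⁻²
  (d) [s⁻¹] · [m²·s⁻¹] = m²·s⁻²
  (e) J·kg⁻¹ = N·m·kg⁻¹ = m²·s⁻²
  (f) m²·s⁻²
All reduce to m²·s⁻² except (a), which is m·s⁻².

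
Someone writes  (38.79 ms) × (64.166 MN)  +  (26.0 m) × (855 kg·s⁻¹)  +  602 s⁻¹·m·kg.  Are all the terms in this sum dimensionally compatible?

Yes

Dimensions:
  (38.79 ms) × (64.166 MN):  [s] · [kg·m·s⁻²] = kg·m·s⁻¹
  (26.0 m) × (855 kg·s⁻¹):  [m] · [kg·s⁻¹] = kg·m·s⁻¹
  602 s⁻¹·m·kg:  kg·m·s⁻¹
Every term reduces to kg·m·s⁻¹.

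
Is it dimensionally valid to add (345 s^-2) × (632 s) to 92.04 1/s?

Yes

Reduce each to base SI dimensions:
  (345 s^-2) × (632 s):  [s⁻²] · [s] = s⁻¹
  92.04 1/s:  s⁻¹
Both are s⁻¹, so they have the same dimensions and can be added.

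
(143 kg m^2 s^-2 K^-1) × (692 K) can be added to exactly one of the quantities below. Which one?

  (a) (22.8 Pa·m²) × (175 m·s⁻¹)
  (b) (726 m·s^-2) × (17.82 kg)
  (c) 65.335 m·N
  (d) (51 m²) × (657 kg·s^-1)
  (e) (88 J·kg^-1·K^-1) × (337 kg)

Reference: [kg·m²·s⁻²·K⁻¹] · [K] = kg·m²·s⁻².
Each option:
  (a) [kg·m·s⁻²] · [m·s⁻¹] = kg·m²·s⁻³
  (b) [m·s⁻²] · [kg] = kg·m·s⁻²
  (c) N·m = kg·m·s⁻²·m = kg·m²·s⁻²  ← same
  (d) [m²] · [kg·s⁻¹] = kg·m²·s⁻¹
  (e) [m²·s⁻²·K⁻¹] · [kg] = kg·m²·s⁻²·K⁻¹
Only (c) matches kg·m²·s⁻².

(c)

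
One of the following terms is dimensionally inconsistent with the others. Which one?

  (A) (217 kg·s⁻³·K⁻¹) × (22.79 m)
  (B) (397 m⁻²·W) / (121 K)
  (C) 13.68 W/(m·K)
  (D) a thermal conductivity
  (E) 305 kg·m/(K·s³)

Expand each in SI base units:
  (A) [kg·s⁻³·K⁻¹] · [m] = kg·m·s⁻³·K⁻¹
  (B) [kg·s⁻³] / [K] = kg·s⁻³·K⁻¹
  (C) W·m⁻¹·K⁻¹ = J·s⁻¹·m⁻¹·K⁻¹ = kg·m·s⁻³·K⁻¹
  (D) [thermal conductivity] = kg·m·s⁻³·K⁻¹
  (E) kg·m·s⁻³·K⁻¹
All reduce to kg·m·s⁻³·K⁻¹ except (B), which is kg·s⁻³·K⁻¹.

(B)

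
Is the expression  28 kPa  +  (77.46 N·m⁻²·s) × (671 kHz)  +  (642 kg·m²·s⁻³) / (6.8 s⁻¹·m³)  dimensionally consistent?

Dimensions:
  28 kPa:  Pa = N·m⁻² = kg·m⁻¹·s⁻²
  (77.46 N·m⁻²·s) × (671 kHz):  [kg·m⁻¹·s⁻¹] · [s⁻¹] = kg·m⁻¹·s⁻²
  (642 kg·m²·s⁻³) / (6.8 s⁻¹·m³):  [kg·m²·s⁻³] / [m³·s⁻¹] = kg·m⁻¹·s⁻²
Every term reduces to kg·m⁻¹·s⁻².

Yes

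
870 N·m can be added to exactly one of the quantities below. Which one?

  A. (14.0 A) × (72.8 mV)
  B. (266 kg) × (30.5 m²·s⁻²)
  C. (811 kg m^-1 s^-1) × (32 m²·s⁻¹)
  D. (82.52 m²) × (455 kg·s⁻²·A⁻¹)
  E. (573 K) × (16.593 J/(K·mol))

B.

Reference: N·m = kg·m·s⁻²·m = kg·m²·s⁻².
Each option:
  A. [A] · [kg·m²·s⁻³·A⁻¹] = kg·m²·s⁻³
  B. [kg] · [m²·s⁻²] = kg·m²·s⁻²  ← same
  C. [kg·m⁻¹·s⁻¹] · [m²·s⁻¹] = kg·m·s⁻²
  D. [m²] · [kg·s⁻²·A⁻¹] = kg·m²·s⁻²·A⁻¹
  E. [K] · [kg·m²·s⁻²·K⁻¹·mol⁻¹] = kg·m²·s⁻²·mol⁻¹
Only B. matches kg·m²·s⁻².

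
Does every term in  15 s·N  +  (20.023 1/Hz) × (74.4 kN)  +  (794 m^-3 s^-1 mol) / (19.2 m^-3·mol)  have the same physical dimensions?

Expand each in SI base units:
  15 s·N:  N·s = kg·m·s⁻²·s = kg·m·s⁻¹
  (20.023 1/Hz) × (74.4 kN):  [s] · [kg·m·s⁻²] = kg·m·s⁻¹
  (794 m^-3 s^-1 mol) / (19.2 m^-3·mol):  [m⁻³·s⁻¹·mol] / [m⁻³·mol] = s⁻¹
The terms do not share a single dimension (kg·m·s⁻¹ vs s⁻¹).

No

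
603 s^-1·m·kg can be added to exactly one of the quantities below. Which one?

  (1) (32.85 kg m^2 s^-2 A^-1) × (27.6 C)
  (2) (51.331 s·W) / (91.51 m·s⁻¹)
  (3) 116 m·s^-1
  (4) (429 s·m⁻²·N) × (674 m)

(2)

Reference: kg·m·s⁻¹.
Each option:
  (1) [kg·m²·s⁻²·A⁻¹] · [s·A] = kg·m²·s⁻¹
  (2) [kg·m²·s⁻²] / [m·s⁻¹] = kg·m·s⁻¹  ← same
  (3) m·s⁻¹
  (4) [kg·m⁻¹·s⁻¹] · [m] = kg·s⁻¹
Only (2) matches kg·m·s⁻¹.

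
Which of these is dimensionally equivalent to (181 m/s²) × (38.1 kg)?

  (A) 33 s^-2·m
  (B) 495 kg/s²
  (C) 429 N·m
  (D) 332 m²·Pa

Reference: [m·s⁻²] · [kg] = kg·m·s⁻².
Each option:
  (A) m·s⁻²
  (B) kg·s⁻²
  (C) N·m = kg·m·s⁻²·m = kg·m²·s⁻²
  (D) Pa·m² = N·m⁻²·m² = kg·m·s⁻²  ← same
Only (D) matches kg·m·s⁻².

(D)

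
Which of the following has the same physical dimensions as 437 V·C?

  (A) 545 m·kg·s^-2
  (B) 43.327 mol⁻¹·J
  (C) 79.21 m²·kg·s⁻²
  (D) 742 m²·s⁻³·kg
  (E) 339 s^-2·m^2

Reference: C·V = s·A·J·C⁻¹ = kg·m²·s⁻².
Each option:
  (A) kg·m·s⁻²
  (B) J·mol⁻¹ = N·m·mol⁻¹ = kg·m²·s⁻²·mol⁻¹
  (C) kg·m²·s⁻²  ← same
  (D) kg·m²·s⁻³
  (E) m²·s⁻²
Only (C) matches kg·m²·s⁻².

(C)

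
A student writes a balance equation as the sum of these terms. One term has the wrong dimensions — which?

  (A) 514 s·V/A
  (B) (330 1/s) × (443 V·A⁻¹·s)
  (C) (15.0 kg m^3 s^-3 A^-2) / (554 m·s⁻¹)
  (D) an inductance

(B)

Work out the base dimensions of each:
  (A) V·s·A⁻¹ = J·C⁻¹·s·A⁻¹ = kg·m²·s⁻²·A⁻²
  (B) [s⁻¹] · [kg·m²·s⁻²·A⁻²] = kg·m²·s⁻³·A⁻²
  (C) [kg·m³·s⁻³·A⁻²] / [m·s⁻¹] = kg·m²·s⁻²·A⁻²
  (D) [inductance] = kg·m²·s⁻²·A⁻²
All reduce to kg·m²·s⁻²·A⁻² except (B), which is kg·m²·s⁻³·A⁻².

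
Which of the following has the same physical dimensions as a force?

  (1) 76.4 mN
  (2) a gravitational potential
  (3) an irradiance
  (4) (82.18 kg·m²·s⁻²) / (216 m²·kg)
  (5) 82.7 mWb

(1)

Reference: [force] = kg·m·s⁻².
Each option:
  (1) N = kg·m·s⁻²  ← same
  (2) [gravitational potential] = m²·s⁻²
  (3) [irradiance] = kg·s⁻³
  (4) [kg·m²·s⁻²] / [kg·m²] = s⁻²
  (5) Wb = V·s = kg·m²·s⁻²·A⁻¹
Only (1) matches kg·m·s⁻².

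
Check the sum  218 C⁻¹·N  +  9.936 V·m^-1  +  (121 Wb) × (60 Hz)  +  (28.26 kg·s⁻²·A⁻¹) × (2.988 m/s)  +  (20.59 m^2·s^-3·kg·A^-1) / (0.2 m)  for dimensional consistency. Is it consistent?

In SI base units:
  218 C⁻¹·N:  N·C⁻¹ = kg·m·s⁻²·(s·A)⁻¹ = kg·m·s⁻³·A⁻¹
  9.936 V·m^-1:  V·m⁻¹ = J·C⁻¹·m⁻¹ = kg·m·s⁻³·A⁻¹
  (121 Wb) × (60 Hz):  [kg·m²·s⁻²·A⁻¹] · [s⁻¹] = kg·m²·s⁻³·A⁻¹
  (28.26 kg·s⁻²·A⁻¹) × (2.988 m/s):  [kg·s⁻²·A⁻¹] · [m·s⁻¹] = kg·m·s⁻³·A⁻¹
  (20.59 m^2·s^-3·kg·A^-1) / (0.2 m):  [kg·m²·s⁻³·A⁻¹] / [m] = kg·m·s⁻³·A⁻¹
The terms do not share a single dimension (kg·m²·s⁻³·A⁻¹ vs kg·m·s⁻³·A⁻¹).

No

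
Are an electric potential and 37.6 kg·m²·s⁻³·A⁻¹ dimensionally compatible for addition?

Yes

Reduce each to base SI dimensions:
  an electric potential:  [electric potential] = kg·m²·s⁻³·A⁻¹
  37.6 kg·m²·s⁻³·A⁻¹:  kg·m²·s⁻³·A⁻¹
Both are kg·m²·s⁻³·A⁻¹, so they have the same dimensions and can be added.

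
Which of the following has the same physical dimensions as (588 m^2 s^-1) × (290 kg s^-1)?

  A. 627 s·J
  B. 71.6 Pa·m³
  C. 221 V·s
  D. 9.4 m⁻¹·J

Reference: [m²·s⁻¹] · [kg·s⁻¹] = kg·m²·s⁻².
Each option:
  A. J·s = N·m·s = kg·m²·s⁻¹
  B. Pa·m³ = N·m⁻²·m³ = kg·m²·s⁻²  ← same
  C. V·s = J·C⁻¹·s = kg·m²·s⁻²·A⁻¹
  D. J·m⁻¹ = N·m·m⁻¹ = kg·m·s⁻²
Only B. matches kg·m²·s⁻².

B.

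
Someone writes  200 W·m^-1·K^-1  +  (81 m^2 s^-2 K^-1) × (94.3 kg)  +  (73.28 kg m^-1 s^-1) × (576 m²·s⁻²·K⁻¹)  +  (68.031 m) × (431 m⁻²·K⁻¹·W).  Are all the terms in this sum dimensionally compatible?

Work out the base dimensions of each:
  200 W·m^-1·K^-1:  W·m⁻¹·K⁻¹ = J·s⁻¹·m⁻¹·K⁻¹ = kg·m·s⁻³·K⁻¹
  (81 m^2 s^-2 K^-1) × (94.3 kg):  [m²·s⁻²·K⁻¹] · [kg] = kg·m²·s⁻²·K⁻¹
  (73.28 kg m^-1 s^-1) × (576 m²·s⁻²·K⁻¹):  [kg·m⁻¹·s⁻¹] · [m²·s⁻²·K⁻¹] = kg·m·s⁻³·K⁻¹
  (68.031 m) × (431 m⁻²·K⁻¹·W):  [m] · [kg·s⁻³·K⁻¹] = kg·m·s⁻³·K⁻¹
The terms do not share a single dimension (kg·m²·s⁻²·K⁻¹ vs kg·m·s⁻³·K⁻¹).

No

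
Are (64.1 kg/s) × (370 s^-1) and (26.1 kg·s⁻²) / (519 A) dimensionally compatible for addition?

No

Reduce each to base SI dimensions:
  (64.1 kg/s) × (370 s^-1):  [kg·s⁻¹] · [s⁻¹] = kg·s⁻²
  (26.1 kg·s⁻²) / (519 A):  [kg·s⁻²] / [A] = kg·s⁻²·A⁻¹
kg·s⁻² ≠ kg·s⁻²·A⁻¹, so they cannot be added.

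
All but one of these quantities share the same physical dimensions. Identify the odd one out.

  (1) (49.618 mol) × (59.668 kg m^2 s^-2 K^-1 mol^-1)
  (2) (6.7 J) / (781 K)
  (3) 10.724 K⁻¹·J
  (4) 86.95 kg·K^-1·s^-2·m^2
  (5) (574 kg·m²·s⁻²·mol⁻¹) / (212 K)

Work out the base dimensions of each:
  (1) [mol] · [kg·m²·s⁻²·K⁻¹·mol⁻¹] = kg·m²·s⁻²·K⁻¹
  (2) [kg·m²·s⁻²] / [K] = kg·m²·s⁻²·K⁻¹
  (3) J·K⁻¹ = N·m·K⁻¹ = kg·m²·s⁻²·K⁻¹
  (4) kg·m²·s⁻²·K⁻¹
  (5) [kg·m²·s⁻²·mol⁻¹] / [K] = kg·m²·s⁻²·K⁻¹·mol⁻¹
All reduce to kg·m²·s⁻²·K⁻¹ except (5), which is kg·m²·s⁻²·K⁻¹·mol⁻¹.

(5)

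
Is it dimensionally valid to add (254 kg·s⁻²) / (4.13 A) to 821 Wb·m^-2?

Work out the base dimensions of each:
  (254 kg·s⁻²) / (4.13 A):  [kg·s⁻²] / [A] = kg·s⁻²·A⁻¹
  821 Wb·m^-2:  Wb·m⁻² = V·s·m⁻² = kg·s⁻²·A⁻¹
Both are kg·s⁻²·A⁻¹, so they have the same dimensions and can be added.

Yes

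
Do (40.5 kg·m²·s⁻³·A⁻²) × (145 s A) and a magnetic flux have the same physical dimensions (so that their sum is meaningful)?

Yes

Dimensions:
  (40.5 kg·m²·s⁻³·A⁻²) × (145 s A):  [kg·m²·s⁻³·A⁻²] · [s·A] = kg·m²·s⁻²·A⁻¹
  a magnetic flux:  [magnetic flux] = kg·m²·s⁻²·A⁻¹
Both are kg·m²·s⁻²·A⁻¹, so they have the same dimensions and can be added.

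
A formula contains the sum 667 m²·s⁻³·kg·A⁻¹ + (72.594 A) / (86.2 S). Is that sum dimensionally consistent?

Dimensions:
  667 m²·s⁻³·kg·A⁻¹:  kg·m²·s⁻³·A⁻¹
  (72.594 A) / (86.2 S):  [A] / [kg⁻¹·m⁻²·s³·A²] = kg·m²·s⁻³·A⁻¹
Both are kg·m²·s⁻³·A⁻¹, so they have the same dimensions and can be added.

Yes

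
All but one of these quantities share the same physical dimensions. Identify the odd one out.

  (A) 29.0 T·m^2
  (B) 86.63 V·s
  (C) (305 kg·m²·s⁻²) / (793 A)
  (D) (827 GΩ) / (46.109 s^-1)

In SI base units:
  (A) T·m² = Wb·m⁻²·m² = kg·m²·s⁻²·A⁻¹
  (B) V·s = J·C⁻¹·s = kg·m²·s⁻²·A⁻¹
  (C) [kg·m²·s⁻²] / [A] = kg·m²·s⁻²·A⁻¹
  (D) [kg·m²·s⁻³·A⁻²] / [s⁻¹] = kg·m²·s⁻²·A⁻²
All reduce to kg·m²·s⁻²·A⁻¹ except (D), which is kg·m²·s⁻²·A⁻².

(D)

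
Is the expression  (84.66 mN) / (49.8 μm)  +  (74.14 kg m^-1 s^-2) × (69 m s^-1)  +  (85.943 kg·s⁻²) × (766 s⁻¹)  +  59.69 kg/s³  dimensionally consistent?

Reduce each to base SI dimensions:
  (84.66 mN) / (49.8 μm):  [kg·m·s⁻²] / [m] = kg·s⁻²
  (74.14 kg m^-1 s^-2) × (69 m s^-1):  [kg·m⁻¹·s⁻²] · [m·s⁻¹] = kg·s⁻³
  (85.943 kg·s⁻²) × (766 s⁻¹):  [kg·s⁻²] · [s⁻¹] = kg·s⁻³
  59.69 kg/s³:  kg·s⁻³
The terms do not share a single dimension (kg·s⁻² vs kg·s⁻³).

No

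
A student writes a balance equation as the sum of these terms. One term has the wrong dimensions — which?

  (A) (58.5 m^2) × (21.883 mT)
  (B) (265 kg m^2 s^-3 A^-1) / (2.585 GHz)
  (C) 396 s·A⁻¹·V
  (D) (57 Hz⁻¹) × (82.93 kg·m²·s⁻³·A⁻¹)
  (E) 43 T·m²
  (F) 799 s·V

In SI base units:
  (A) [m²] · [kg·s⁻²·A⁻¹] = kg·m²·s⁻²·A⁻¹
  (B) [kg·m²·s⁻³·A⁻¹] / [s⁻¹] = kg·m²·s⁻²·A⁻¹
  (C) V·s·A⁻¹ = J·C⁻¹·s·A⁻¹ = kg·m²·s⁻²·A⁻²
  (D) [s] · [kg·m²·s⁻³·A⁻¹] = kg·m²·s⁻²·A⁻¹
  (E) T·m² = Wb·m⁻²·m² = kg·m²·s⁻²·A⁻¹
  (F) V·s = J·C⁻¹·s = kg·m²·s⁻²·A⁻¹
All reduce to kg·m²·s⁻²·A⁻¹ except (C), which is kg·m²·s⁻²·A⁻².

(C)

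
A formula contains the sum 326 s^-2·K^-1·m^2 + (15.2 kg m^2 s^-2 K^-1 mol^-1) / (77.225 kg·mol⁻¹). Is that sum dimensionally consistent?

Work out the base dimensions of each:
  326 s^-2·K^-1·m^2:  m²·s⁻²·K⁻¹
  (15.2 kg m^2 s^-2 K^-1 mol^-1) / (77.225 kg·mol⁻¹):  [kg·m²·s⁻²·K⁻¹·mol⁻¹] / [kg·mol⁻¹] = m²·s⁻²·K⁻¹
Both are m²·s⁻²·K⁻¹, so they have the same dimensions and can be added.

Yes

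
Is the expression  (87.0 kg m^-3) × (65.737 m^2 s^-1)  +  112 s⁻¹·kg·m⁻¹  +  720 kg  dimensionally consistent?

Work out the base dimensions of each:
  (87.0 kg m^-3) × (65.737 m^2 s^-1):  [kg·m⁻³] · [m²·s⁻¹] = kg·m⁻¹·s⁻¹
  112 s⁻¹·kg·m⁻¹:  kg·m⁻¹·s⁻¹
  720 kg:  kg
The terms do not share a single dimension (kg vs kg·m⁻¹·s⁻¹).

No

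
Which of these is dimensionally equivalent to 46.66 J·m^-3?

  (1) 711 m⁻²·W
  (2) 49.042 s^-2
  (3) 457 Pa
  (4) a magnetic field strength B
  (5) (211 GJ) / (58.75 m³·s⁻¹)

Reference: J·m⁻³ = N·m·m⁻³ = kg·m⁻¹·s⁻².
Each option:
  (1) W·m⁻² = J·s⁻¹·m⁻² = kg·s⁻³
  (2) s⁻²
  (3) Pa = N·m⁻² = kg·m⁻¹·s⁻²  ← same
  (4) [magnetic field strength B] = kg·s⁻²·A⁻¹
  (5) [kg·m²·s⁻²] / [m³·s⁻¹] = kg·m⁻¹·s⁻¹
Only (3) matches kg·m⁻¹·s⁻².

(3)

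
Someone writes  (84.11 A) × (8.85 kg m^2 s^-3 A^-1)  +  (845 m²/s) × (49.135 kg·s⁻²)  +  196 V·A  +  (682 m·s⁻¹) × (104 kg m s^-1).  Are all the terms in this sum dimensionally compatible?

In SI base units:
  (84.11 A) × (8.85 kg m^2 s^-3 A^-1):  [A] · [kg·m²·s⁻³·A⁻¹] = kg·m²·s⁻³
  (845 m²/s) × (49.135 kg·s⁻²):  [m²·s⁻¹] · [kg·s⁻²] = kg·m²·s⁻³
  196 V·A:  V·A = J·C⁻¹·A = kg·m²·s⁻³
  (682 m·s⁻¹) × (104 kg m s^-1):  [m·s⁻¹] · [kg·m·s⁻¹] = kg·m²·s⁻²
The terms do not share a single dimension (kg·m²·s⁻² vs kg·m²·s⁻³).

No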